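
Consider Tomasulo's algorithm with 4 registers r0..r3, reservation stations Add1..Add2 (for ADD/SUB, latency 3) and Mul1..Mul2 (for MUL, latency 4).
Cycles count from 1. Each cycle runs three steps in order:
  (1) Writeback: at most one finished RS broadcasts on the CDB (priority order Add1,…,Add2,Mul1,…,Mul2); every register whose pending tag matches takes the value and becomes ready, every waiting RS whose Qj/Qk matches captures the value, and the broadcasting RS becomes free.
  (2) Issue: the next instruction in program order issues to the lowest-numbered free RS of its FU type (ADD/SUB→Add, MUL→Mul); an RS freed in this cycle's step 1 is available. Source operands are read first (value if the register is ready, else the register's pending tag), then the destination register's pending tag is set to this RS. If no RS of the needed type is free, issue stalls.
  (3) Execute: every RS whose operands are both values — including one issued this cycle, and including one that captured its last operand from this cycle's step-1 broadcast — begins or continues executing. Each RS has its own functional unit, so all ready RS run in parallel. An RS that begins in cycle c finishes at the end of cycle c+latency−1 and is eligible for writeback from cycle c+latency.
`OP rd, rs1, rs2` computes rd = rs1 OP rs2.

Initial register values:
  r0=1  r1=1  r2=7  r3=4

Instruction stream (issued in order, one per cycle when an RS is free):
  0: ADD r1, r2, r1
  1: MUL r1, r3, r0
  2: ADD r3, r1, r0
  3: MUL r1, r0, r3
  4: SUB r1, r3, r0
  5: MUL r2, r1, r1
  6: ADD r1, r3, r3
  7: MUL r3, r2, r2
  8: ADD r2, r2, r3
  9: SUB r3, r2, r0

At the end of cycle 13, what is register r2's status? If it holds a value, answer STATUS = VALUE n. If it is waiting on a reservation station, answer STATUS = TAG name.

STATUS = TAG Mul1

c1: issue ADD r1<-Add1 | r0:1,r1:Add1,r2:7,r3:4
c2: issue MUL r1<-Mul1 | r0:1,r1:Mul1,r2:7,r3:4
c3: issue ADD r3<-Add2 | r0:1,r1:Mul1,r2:7,r3:Add2
c4: CDB Add1=8; issue MUL r1<-Mul2 | r0:1,r1:Mul2,r2:7,r3:Add2
c5: issue SUB r1<-Add1 | r0:1,r1:Add1,r2:7,r3:Add2
c6: CDB Mul1=4; issue MUL r2<-Mul1 | r0:1,r1:Add1,r2:Mul1,r3:Add2
c7: stall | r0:1,r1:Add1,r2:Mul1,r3:Add2
c8: stall | r0:1,r1:Add1,r2:Mul1,r3:Add2
c9: CDB Add2=5; issue ADD r1<-Add2 | r0:1,r1:Add2,r2:Mul1,r3:5
c10: stall | r0:1,r1:Add2,r2:Mul1,r3:5
c11: stall | r0:1,r1:Add2,r2:Mul1,r3:5
c12: CDB Add1=4; stall | r0:1,r1:Add2,r2:Mul1,r3:5
c13: CDB Add2=10; stall | r0:1,r1:10,r2:Mul1,r3:5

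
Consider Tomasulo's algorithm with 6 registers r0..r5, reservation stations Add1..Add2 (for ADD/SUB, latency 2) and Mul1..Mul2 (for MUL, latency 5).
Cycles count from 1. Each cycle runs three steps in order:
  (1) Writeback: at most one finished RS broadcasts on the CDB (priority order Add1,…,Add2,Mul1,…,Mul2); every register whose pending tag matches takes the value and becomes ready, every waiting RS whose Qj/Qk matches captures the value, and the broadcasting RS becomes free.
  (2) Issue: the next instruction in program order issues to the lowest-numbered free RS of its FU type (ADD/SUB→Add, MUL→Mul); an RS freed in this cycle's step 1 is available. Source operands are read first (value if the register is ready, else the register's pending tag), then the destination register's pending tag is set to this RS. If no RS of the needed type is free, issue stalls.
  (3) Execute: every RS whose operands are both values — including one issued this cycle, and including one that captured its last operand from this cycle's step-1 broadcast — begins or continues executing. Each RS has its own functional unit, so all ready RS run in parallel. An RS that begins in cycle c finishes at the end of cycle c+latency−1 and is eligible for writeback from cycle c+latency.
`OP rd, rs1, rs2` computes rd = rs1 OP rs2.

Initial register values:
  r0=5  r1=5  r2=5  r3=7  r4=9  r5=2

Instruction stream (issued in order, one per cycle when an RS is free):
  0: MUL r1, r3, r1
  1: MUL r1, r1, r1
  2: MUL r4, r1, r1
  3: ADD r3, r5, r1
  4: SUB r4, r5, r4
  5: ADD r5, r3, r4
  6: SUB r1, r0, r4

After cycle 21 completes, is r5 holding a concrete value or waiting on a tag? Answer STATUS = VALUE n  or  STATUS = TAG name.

STATUS = VALUE -1499396

c1: issue MUL r1<-Mul1 | r0:5,r1:Mul1,r2:5,r3:7,r4:9,r5:2
c2: issue MUL r1<-Mul2 | r0:5,r1:Mul2,r2:5,r3:7,r4:9,r5:2
c3: stall | r0:5,r1:Mul2,r2:5,r3:7,r4:9,r5:2
c4: stall | r0:5,r1:Mul2,r2:5,r3:7,r4:9,r5:2
c5: stall | r0:5,r1:Mul2,r2:5,r3:7,r4:9,r5:2
c6: CDB Mul1=35; issue MUL r4<-Mul1 | r0:5,r1:Mul2,r2:5,r3:7,r4:Mul1,r5:2
c7: issue ADD r3<-Add1 | r0:5,r1:Mul2,r2:5,r3:Add1,r4:Mul1,r5:2
c8: issue SUB r4<-Add2 | r0:5,r1:Mul2,r2:5,r3:Add1,r4:Add2,r5:2
c9: stall | r0:5,r1:Mul2,r2:5,r3:Add1,r4:Add2,r5:2
c10: stall | r0:5,r1:Mul2,r2:5,r3:Add1,r4:Add2,r5:2
c11: CDB Mul2=1225; stall | r0:5,r1:1225,r2:5,r3:Add1,r4:Add2,r5:2
c12: stall | r0:5,r1:1225,r2:5,r3:Add1,r4:Add2,r5:2
c13: CDB Add1=1227; issue ADD r5<-Add1 | r0:5,r1:1225,r2:5,r3:1227,r4:Add2,r5:Add1
c14: stall | r0:5,r1:1225,r2:5,r3:1227,r4:Add2,r5:Add1
c15: stall | r0:5,r1:1225,r2:5,r3:1227,r4:Add2,r5:Add1
c16: CDB Mul1=1500625; stall | r0:5,r1:1225,r2:5,r3:1227,r4:Add2,r5:Add1
c17: stall | r0:5,r1:1225,r2:5,r3:1227,r4:Add2,r5:Add1
c18: CDB Add2=-1500623; issue SUB r1<-Add2 | r0:5,r1:Add2,r2:5,r3:1227,r4:-1500623,r5:Add1
c19: - | r0:5,r1:Add2,r2:5,r3:1227,r4:-1500623,r5:Add1
c20: CDB Add1=-1499396 | r0:5,r1:Add2,r2:5,r3:1227,r4:-1500623,r5:-1499396
c21: CDB Add2=1500628 | r0:5,r1:1500628,r2:5,r3:1227,r4:-1500623,r5:-1499396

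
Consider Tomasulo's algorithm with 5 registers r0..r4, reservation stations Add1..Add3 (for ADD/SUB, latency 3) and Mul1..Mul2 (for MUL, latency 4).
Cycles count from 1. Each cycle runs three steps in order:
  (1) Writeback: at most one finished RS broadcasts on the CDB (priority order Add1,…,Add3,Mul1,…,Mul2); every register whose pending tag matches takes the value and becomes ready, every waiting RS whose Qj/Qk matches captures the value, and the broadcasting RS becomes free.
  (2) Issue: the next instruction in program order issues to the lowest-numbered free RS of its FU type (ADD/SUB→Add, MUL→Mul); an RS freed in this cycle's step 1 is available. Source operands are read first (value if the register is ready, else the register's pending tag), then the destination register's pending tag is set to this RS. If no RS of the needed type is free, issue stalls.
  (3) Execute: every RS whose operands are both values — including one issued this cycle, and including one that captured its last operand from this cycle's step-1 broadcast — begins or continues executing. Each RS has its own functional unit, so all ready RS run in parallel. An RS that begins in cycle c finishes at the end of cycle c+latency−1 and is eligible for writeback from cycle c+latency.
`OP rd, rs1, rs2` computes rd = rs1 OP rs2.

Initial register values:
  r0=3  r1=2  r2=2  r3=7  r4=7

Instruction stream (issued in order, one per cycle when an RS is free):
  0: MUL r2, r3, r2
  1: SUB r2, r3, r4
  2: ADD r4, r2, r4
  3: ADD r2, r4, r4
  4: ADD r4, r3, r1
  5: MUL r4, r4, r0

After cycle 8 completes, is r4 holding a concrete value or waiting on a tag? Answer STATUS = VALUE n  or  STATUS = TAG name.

STATUS = TAG Mul1

cycle 1: issue MUL r2<-Mul1 // r0:3,r1:2,r2:Mul1,r3:7,r4:7
cycle 2: issue SUB r2<-Add1 // r0:3,r1:2,r2:Add1,r3:7,r4:7
cycle 3: issue ADD r4<-Add2 // r0:3,r1:2,r2:Add1,r3:7,r4:Add2
cycle 4: issue ADD r2<-Add3 // r0:3,r1:2,r2:Add3,r3:7,r4:Add2
cycle 5: CDB Add1=0; issue ADD r4<-Add1 // r0:3,r1:2,r2:Add3,r3:7,r4:Add1
cycle 6: CDB Mul1=14; issue MUL r4<-Mul1 // r0:3,r1:2,r2:Add3,r3:7,r4:Mul1
cycle 7: - // r0:3,r1:2,r2:Add3,r3:7,r4:Mul1
cycle 8: CDB Add1=9 // r0:3,r1:2,r2:Add3,r3:7,r4:Mul1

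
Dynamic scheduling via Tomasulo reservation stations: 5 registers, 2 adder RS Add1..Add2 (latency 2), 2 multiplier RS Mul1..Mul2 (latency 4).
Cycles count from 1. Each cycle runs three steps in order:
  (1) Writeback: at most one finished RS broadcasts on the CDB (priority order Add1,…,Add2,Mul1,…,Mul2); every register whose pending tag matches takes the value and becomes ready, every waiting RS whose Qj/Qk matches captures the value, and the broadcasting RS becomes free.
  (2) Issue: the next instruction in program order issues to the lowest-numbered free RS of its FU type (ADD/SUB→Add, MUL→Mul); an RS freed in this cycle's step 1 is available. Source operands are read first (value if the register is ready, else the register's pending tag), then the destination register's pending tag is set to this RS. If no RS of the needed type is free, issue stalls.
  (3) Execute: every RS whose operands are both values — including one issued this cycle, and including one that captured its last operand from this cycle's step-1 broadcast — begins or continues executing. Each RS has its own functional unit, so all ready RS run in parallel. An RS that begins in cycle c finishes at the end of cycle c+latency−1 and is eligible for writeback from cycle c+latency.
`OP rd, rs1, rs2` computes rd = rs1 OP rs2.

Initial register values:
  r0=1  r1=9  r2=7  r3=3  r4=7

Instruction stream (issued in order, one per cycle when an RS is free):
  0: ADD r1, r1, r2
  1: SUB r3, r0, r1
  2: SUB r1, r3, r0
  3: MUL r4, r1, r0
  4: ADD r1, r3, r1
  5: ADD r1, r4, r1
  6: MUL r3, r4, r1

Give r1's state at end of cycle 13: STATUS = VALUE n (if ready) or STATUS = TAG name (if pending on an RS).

c1: issue ADD r1<-Add1 | r0:1,r1:Add1,r2:7,r3:3,r4:7
c2: issue SUB r3<-Add2 | r0:1,r1:Add1,r2:7,r3:Add2,r4:7
c3: CDB Add1=16; issue SUB r1<-Add1 | r0:1,r1:Add1,r2:7,r3:Add2,r4:7
c4: issue MUL r4<-Mul1 | r0:1,r1:Add1,r2:7,r3:Add2,r4:Mul1
c5: CDB Add2=-15; issue ADD r1<-Add2 | r0:1,r1:Add2,r2:7,r3:-15,r4:Mul1
c6: stall | r0:1,r1:Add2,r2:7,r3:-15,r4:Mul1
c7: CDB Add1=-16; issue ADD r1<-Add1 | r0:1,r1:Add1,r2:7,r3:-15,r4:Mul1
c8: issue MUL r3<-Mul2 | r0:1,r1:Add1,r2:7,r3:Mul2,r4:Mul1
c9: CDB Add2=-31 | r0:1,r1:Add1,r2:7,r3:Mul2,r4:Mul1
c10: - | r0:1,r1:Add1,r2:7,r3:Mul2,r4:Mul1
c11: CDB Mul1=-16 | r0:1,r1:Add1,r2:7,r3:Mul2,r4:-16
c12: - | r0:1,r1:Add1,r2:7,r3:Mul2,r4:-16
c13: CDB Add1=-47 | r0:1,r1:-47,r2:7,r3:Mul2,r4:-16

STATUS = VALUE -47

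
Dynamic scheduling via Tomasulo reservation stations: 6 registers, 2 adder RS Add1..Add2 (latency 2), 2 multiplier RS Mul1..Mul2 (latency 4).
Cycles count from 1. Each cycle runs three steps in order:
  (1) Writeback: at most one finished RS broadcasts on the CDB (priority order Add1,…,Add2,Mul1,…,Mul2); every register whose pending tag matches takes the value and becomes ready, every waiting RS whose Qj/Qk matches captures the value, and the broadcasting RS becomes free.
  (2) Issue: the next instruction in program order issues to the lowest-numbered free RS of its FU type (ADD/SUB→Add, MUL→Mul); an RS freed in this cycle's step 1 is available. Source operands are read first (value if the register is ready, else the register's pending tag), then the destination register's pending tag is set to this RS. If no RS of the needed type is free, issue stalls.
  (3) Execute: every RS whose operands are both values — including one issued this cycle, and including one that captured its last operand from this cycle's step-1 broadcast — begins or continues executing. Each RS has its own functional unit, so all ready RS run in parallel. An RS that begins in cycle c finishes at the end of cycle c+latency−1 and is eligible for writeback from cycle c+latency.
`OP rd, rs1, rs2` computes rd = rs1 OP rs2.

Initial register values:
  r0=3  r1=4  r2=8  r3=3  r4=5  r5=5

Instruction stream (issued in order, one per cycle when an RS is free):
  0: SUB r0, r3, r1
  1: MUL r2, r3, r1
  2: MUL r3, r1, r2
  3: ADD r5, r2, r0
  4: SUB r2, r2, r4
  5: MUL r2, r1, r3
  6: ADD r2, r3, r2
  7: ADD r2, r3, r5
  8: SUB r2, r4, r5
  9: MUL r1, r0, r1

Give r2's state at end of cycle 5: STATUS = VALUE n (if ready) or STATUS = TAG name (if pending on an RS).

c1: issue SUB r0<-Add1 | r0:Add1,r1:4,r2:8,r3:3,r4:5,r5:5
c2: issue MUL r2<-Mul1 | r0:Add1,r1:4,r2:Mul1,r3:3,r4:5,r5:5
c3: CDB Add1=-1; issue MUL r3<-Mul2 | r0:-1,r1:4,r2:Mul1,r3:Mul2,r4:5,r5:5
c4: issue ADD r5<-Add1 | r0:-1,r1:4,r2:Mul1,r3:Mul2,r4:5,r5:Add1
c5: issue SUB r2<-Add2 | r0:-1,r1:4,r2:Add2,r3:Mul2,r4:5,r5:Add1

STATUS = TAG Add2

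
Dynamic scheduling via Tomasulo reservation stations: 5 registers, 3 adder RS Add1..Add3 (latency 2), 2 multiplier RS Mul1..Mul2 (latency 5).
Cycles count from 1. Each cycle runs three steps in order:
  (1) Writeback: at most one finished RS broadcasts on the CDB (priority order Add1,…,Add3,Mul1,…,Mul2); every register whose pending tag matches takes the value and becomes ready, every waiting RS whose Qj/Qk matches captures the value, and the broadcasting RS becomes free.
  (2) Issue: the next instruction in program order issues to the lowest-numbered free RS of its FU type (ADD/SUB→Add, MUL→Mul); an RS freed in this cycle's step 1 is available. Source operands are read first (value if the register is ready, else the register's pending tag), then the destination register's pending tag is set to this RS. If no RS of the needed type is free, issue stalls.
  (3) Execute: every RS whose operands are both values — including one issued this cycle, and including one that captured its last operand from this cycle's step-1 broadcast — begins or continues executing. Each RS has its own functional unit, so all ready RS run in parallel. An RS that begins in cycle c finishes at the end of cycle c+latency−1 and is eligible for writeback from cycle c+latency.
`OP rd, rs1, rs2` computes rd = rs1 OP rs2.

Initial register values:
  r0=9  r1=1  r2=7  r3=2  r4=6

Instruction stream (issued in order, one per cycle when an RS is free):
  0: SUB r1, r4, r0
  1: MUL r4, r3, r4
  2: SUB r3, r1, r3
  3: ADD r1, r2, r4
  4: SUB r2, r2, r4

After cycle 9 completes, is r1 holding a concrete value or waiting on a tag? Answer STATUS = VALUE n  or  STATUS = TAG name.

c1: issue SUB r1<-Add1 | r0:9,r1:Add1,r2:7,r3:2,r4:6
c2: issue MUL r4<-Mul1 | r0:9,r1:Add1,r2:7,r3:2,r4:Mul1
c3: CDB Add1=-3; issue SUB r3<-Add1 | r0:9,r1:-3,r2:7,r3:Add1,r4:Mul1
c4: issue ADD r1<-Add2 | r0:9,r1:Add2,r2:7,r3:Add1,r4:Mul1
c5: CDB Add1=-5; issue SUB r2<-Add1 | r0:9,r1:Add2,r2:Add1,r3:-5,r4:Mul1
c6: - | r0:9,r1:Add2,r2:Add1,r3:-5,r4:Mul1
c7: CDB Mul1=12 | r0:9,r1:Add2,r2:Add1,r3:-5,r4:12
c8: - | r0:9,r1:Add2,r2:Add1,r3:-5,r4:12
c9: CDB Add1=-5 | r0:9,r1:Add2,r2:-5,r3:-5,r4:12

STATUS = TAG Add2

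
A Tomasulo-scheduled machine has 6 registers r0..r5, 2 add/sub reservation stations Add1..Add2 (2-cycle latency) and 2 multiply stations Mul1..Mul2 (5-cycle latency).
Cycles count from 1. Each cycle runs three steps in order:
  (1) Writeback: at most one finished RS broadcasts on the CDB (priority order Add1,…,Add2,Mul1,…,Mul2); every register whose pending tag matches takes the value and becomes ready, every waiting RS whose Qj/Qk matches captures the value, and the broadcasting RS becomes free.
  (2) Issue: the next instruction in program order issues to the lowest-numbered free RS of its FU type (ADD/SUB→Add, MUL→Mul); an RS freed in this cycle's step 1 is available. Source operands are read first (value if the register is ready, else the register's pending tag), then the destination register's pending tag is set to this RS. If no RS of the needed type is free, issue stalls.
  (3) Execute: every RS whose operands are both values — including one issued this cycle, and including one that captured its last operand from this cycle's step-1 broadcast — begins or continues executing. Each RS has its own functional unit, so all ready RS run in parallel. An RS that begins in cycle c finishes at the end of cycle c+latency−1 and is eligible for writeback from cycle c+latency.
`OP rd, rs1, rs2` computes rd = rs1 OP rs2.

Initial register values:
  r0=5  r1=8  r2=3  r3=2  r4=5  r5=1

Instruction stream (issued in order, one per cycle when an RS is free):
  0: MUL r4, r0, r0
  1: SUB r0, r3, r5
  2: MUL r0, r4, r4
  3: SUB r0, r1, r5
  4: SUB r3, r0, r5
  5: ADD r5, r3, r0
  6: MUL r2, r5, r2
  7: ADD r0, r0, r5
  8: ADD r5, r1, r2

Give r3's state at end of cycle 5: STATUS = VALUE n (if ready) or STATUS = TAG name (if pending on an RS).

cycle 1: issue MUL r4<-Mul1 // r0:5,r1:8,r2:3,r3:2,r4:Mul1,r5:1
cycle 2: issue SUB r0<-Add1 // r0:Add1,r1:8,r2:3,r3:2,r4:Mul1,r5:1
cycle 3: issue MUL r0<-Mul2 // r0:Mul2,r1:8,r2:3,r3:2,r4:Mul1,r5:1
cycle 4: CDB Add1=1; issue SUB r0<-Add1 // r0:Add1,r1:8,r2:3,r3:2,r4:Mul1,r5:1
cycle 5: issue SUB r3<-Add2 // r0:Add1,r1:8,r2:3,r3:Add2,r4:Mul1,r5:1

STATUS = TAG Add2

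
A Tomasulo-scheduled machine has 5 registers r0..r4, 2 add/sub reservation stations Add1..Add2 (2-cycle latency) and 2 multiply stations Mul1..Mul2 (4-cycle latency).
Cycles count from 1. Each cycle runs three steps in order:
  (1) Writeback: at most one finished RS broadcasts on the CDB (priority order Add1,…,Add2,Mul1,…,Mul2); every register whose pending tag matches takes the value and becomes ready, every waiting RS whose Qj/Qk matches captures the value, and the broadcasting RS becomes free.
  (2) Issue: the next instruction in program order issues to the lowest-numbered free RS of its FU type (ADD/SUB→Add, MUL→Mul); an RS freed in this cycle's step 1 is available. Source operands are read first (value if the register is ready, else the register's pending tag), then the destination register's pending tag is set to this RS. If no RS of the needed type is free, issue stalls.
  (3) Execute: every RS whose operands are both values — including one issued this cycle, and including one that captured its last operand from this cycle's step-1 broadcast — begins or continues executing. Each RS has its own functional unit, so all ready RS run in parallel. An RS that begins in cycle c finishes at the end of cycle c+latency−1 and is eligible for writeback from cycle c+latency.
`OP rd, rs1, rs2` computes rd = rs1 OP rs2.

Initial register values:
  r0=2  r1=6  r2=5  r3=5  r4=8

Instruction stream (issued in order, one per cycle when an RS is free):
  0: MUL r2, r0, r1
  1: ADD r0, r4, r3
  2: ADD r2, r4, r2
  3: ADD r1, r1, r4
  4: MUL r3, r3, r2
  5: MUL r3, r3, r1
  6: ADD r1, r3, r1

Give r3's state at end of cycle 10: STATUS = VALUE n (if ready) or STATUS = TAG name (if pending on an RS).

STATUS = TAG Mul2

cycle 1: issue MUL r2<-Mul1 // r0:2,r1:6,r2:Mul1,r3:5,r4:8
cycle 2: issue ADD r0<-Add1 // r0:Add1,r1:6,r2:Mul1,r3:5,r4:8
cycle 3: issue ADD r2<-Add2 // r0:Add1,r1:6,r2:Add2,r3:5,r4:8
cycle 4: CDB Add1=13; issue ADD r1<-Add1 // r0:13,r1:Add1,r2:Add2,r3:5,r4:8
cycle 5: CDB Mul1=12; issue MUL r3<-Mul1 // r0:13,r1:Add1,r2:Add2,r3:Mul1,r4:8
cycle 6: CDB Add1=14; issue MUL r3<-Mul2 // r0:13,r1:14,r2:Add2,r3:Mul2,r4:8
cycle 7: CDB Add2=20; issue ADD r1<-Add1 // r0:13,r1:Add1,r2:20,r3:Mul2,r4:8
cycle 8: - // r0:13,r1:Add1,r2:20,r3:Mul2,r4:8
cycle 9: - // r0:13,r1:Add1,r2:20,r3:Mul2,r4:8
cycle 10: - // r0:13,r1:Add1,r2:20,r3:Mul2,r4:8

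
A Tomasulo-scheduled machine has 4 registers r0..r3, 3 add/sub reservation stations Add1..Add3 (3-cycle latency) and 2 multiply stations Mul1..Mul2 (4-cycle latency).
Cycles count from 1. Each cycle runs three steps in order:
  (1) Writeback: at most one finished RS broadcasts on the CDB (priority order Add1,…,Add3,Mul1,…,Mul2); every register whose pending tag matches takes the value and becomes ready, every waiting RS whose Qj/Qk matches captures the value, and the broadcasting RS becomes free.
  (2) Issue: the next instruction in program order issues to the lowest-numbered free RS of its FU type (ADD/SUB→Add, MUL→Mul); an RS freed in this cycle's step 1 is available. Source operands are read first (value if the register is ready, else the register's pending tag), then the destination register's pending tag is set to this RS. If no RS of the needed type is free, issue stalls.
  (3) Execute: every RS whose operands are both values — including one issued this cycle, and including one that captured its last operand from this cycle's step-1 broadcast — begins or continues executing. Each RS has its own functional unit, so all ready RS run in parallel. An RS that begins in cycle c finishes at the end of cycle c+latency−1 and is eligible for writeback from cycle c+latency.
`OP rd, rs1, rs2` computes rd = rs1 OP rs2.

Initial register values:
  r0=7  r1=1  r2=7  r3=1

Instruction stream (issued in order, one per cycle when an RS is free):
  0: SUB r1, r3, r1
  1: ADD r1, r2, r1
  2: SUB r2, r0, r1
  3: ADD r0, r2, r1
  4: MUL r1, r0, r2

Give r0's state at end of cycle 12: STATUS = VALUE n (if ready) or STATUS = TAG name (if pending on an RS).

  c1: issue SUB r1<-Add1  regs: r0:7,r1:Add1,r2:7,r3:1
  c2: issue ADD r1<-Add2  regs: r0:7,r1:Add2,r2:7,r3:1
  c3: issue SUB r2<-Add3  regs: r0:7,r1:Add2,r2:Add3,r3:1
  c4: CDB Add1=0; issue ADD r0<-Add1  regs: r0:Add1,r1:Add2,r2:Add3,r3:1
  c5: issue MUL r1<-Mul1  regs: r0:Add1,r1:Mul1,r2:Add3,r3:1
  c6: -  regs: r0:Add1,r1:Mul1,r2:Add3,r3:1
  c7: CDB Add2=7  regs: r0:Add1,r1:Mul1,r2:Add3,r3:1
  c8: -  regs: r0:Add1,r1:Mul1,r2:Add3,r3:1
  c9: -  regs: r0:Add1,r1:Mul1,r2:Add3,r3:1
  c10: CDB Add3=0  regs: r0:Add1,r1:Mul1,r2:0,r3:1
  c11: -  regs: r0:Add1,r1:Mul1,r2:0,r3:1
  c12: -  regs: r0:Add1,r1:Mul1,r2:0,r3:1

STATUS = TAG Add1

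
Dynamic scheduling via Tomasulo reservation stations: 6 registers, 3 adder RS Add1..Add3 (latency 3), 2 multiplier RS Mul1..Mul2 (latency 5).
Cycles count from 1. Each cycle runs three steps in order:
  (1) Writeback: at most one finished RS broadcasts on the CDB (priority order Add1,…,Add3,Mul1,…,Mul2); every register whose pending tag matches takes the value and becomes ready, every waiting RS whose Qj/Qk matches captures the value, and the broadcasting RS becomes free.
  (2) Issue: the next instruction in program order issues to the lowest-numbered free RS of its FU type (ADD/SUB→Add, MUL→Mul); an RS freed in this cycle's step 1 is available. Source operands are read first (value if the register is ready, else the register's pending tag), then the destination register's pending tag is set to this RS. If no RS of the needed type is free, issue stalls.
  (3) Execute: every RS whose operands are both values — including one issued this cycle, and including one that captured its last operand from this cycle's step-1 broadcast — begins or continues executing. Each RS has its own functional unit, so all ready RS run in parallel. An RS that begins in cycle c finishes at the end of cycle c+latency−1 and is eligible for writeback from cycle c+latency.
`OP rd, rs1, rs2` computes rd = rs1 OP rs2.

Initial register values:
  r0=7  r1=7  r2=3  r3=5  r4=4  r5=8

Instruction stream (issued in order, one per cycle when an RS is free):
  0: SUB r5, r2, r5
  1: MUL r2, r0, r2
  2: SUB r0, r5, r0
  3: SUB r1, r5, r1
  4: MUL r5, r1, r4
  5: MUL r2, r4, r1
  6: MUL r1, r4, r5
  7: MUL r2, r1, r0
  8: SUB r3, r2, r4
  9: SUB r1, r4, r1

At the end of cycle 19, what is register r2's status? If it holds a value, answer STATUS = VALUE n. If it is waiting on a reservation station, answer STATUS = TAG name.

STATUS = TAG Mul1

c1: issue SUB r5<-Add1 | r0:7,r1:7,r2:3,r3:5,r4:4,r5:Add1
c2: issue MUL r2<-Mul1 | r0:7,r1:7,r2:Mul1,r3:5,r4:4,r5:Add1
c3: issue SUB r0<-Add2 | r0:Add2,r1:7,r2:Mul1,r3:5,r4:4,r5:Add1
c4: CDB Add1=-5; issue SUB r1<-Add1 | r0:Add2,r1:Add1,r2:Mul1,r3:5,r4:4,r5:-5
c5: issue MUL r5<-Mul2 | r0:Add2,r1:Add1,r2:Mul1,r3:5,r4:4,r5:Mul2
c6: stall | r0:Add2,r1:Add1,r2:Mul1,r3:5,r4:4,r5:Mul2
c7: CDB Add1=-12; stall | r0:Add2,r1:-12,r2:Mul1,r3:5,r4:4,r5:Mul2
c8: CDB Add2=-12; stall | r0:-12,r1:-12,r2:Mul1,r3:5,r4:4,r5:Mul2
c9: CDB Mul1=21; issue MUL r2<-Mul1 | r0:-12,r1:-12,r2:Mul1,r3:5,r4:4,r5:Mul2
c10: stall | r0:-12,r1:-12,r2:Mul1,r3:5,r4:4,r5:Mul2
c11: stall | r0:-12,r1:-12,r2:Mul1,r3:5,r4:4,r5:Mul2
c12: CDB Mul2=-48; issue MUL r1<-Mul2 | r0:-12,r1:Mul2,r2:Mul1,r3:5,r4:4,r5:-48
c13: stall | r0:-12,r1:Mul2,r2:Mul1,r3:5,r4:4,r5:-48
c14: CDB Mul1=-48; issue MUL r2<-Mul1 | r0:-12,r1:Mul2,r2:Mul1,r3:5,r4:4,r5:-48
c15: issue SUB r3<-Add1 | r0:-12,r1:Mul2,r2:Mul1,r3:Add1,r4:4,r5:-48
c16: issue SUB r1<-Add2 | r0:-12,r1:Add2,r2:Mul1,r3:Add1,r4:4,r5:-48
c17: CDB Mul2=-192 | r0:-12,r1:Add2,r2:Mul1,r3:Add1,r4:4,r5:-48
c18: - | r0:-12,r1:Add2,r2:Mul1,r3:Add1,r4:4,r5:-48
c19: - | r0:-12,r1:Add2,r2:Mul1,r3:Add1,r4:4,r5:-48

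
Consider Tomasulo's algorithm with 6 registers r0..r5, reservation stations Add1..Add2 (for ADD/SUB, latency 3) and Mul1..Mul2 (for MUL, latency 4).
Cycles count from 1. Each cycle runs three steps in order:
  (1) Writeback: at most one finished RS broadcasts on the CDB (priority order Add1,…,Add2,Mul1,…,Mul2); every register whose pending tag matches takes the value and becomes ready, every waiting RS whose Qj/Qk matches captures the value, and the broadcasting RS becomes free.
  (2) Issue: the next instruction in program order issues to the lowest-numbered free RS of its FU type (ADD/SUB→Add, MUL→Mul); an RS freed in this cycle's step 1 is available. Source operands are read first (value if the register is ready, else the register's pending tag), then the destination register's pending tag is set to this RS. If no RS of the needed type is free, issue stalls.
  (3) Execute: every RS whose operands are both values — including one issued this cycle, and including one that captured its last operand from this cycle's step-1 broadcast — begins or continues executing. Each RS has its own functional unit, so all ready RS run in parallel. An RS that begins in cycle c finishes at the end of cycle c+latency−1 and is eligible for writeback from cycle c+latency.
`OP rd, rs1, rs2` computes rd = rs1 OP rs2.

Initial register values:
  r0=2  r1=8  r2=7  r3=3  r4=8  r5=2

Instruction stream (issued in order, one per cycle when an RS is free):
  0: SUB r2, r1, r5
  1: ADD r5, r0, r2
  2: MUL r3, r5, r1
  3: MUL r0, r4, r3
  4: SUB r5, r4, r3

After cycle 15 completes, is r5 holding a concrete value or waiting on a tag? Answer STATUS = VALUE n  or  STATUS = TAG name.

cycle 1: issue SUB r2<-Add1 // r0:2,r1:8,r2:Add1,r3:3,r4:8,r5:2
cycle 2: issue ADD r5<-Add2 // r0:2,r1:8,r2:Add1,r3:3,r4:8,r5:Add2
cycle 3: issue MUL r3<-Mul1 // r0:2,r1:8,r2:Add1,r3:Mul1,r4:8,r5:Add2
cycle 4: CDB Add1=6; issue MUL r0<-Mul2 // r0:Mul2,r1:8,r2:6,r3:Mul1,r4:8,r5:Add2
cycle 5: issue SUB r5<-Add1 // r0:Mul2,r1:8,r2:6,r3:Mul1,r4:8,r5:Add1
cycle 6: - // r0:Mul2,r1:8,r2:6,r3:Mul1,r4:8,r5:Add1
cycle 7: CDB Add2=8 // r0:Mul2,r1:8,r2:6,r3:Mul1,r4:8,r5:Add1
cycle 8: - // r0:Mul2,r1:8,r2:6,r3:Mul1,r4:8,r5:Add1
cycle 9: - // r0:Mul2,r1:8,r2:6,r3:Mul1,r4:8,r5:Add1
cycle 10: - // r0:Mul2,r1:8,r2:6,r3:Mul1,r4:8,r5:Add1
cycle 11: CDB Mul1=64 // r0:Mul2,r1:8,r2:6,r3:64,r4:8,r5:Add1
cycle 12: - // r0:Mul2,r1:8,r2:6,r3:64,r4:8,r5:Add1
cycle 13: - // r0:Mul2,r1:8,r2:6,r3:64,r4:8,r5:Add1
cycle 14: CDB Add1=-56 // r0:Mul2,r1:8,r2:6,r3:64,r4:8,r5:-56
cycle 15: CDB Mul2=512 // r0:512,r1:8,r2:6,r3:64,r4:8,r5:-56

STATUS = VALUE -56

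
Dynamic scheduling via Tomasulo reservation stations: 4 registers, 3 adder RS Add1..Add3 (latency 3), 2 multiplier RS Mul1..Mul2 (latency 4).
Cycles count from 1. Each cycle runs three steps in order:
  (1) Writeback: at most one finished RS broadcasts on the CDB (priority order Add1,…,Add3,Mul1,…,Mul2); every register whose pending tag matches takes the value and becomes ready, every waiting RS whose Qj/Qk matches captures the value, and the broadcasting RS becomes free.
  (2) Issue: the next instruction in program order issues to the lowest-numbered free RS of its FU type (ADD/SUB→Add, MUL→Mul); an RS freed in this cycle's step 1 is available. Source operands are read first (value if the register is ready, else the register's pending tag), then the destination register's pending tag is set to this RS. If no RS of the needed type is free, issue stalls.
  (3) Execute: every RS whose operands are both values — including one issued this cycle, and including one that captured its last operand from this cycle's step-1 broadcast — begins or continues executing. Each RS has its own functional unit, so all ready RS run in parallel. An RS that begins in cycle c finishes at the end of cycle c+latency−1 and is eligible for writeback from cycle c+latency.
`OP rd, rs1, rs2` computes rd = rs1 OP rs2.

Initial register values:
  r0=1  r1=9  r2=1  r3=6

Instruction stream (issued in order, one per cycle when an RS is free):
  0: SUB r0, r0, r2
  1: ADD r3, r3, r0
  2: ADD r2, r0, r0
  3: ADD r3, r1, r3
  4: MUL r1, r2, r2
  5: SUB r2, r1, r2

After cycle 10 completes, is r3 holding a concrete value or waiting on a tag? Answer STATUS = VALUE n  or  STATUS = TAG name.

STATUS = VALUE 15

cycle 1: issue SUB r0<-Add1 // r0:Add1,r1:9,r2:1,r3:6
cycle 2: issue ADD r3<-Add2 // r0:Add1,r1:9,r2:1,r3:Add2
cycle 3: issue ADD r2<-Add3 // r0:Add1,r1:9,r2:Add3,r3:Add2
cycle 4: CDB Add1=0; issue ADD r3<-Add1 // r0:0,r1:9,r2:Add3,r3:Add1
cycle 5: issue MUL r1<-Mul1 // r0:0,r1:Mul1,r2:Add3,r3:Add1
cycle 6: stall // r0:0,r1:Mul1,r2:Add3,r3:Add1
cycle 7: CDB Add2=6; issue SUB r2<-Add2 // r0:0,r1:Mul1,r2:Add2,r3:Add1
cycle 8: CDB Add3=0 // r0:0,r1:Mul1,r2:Add2,r3:Add1
cycle 9: - // r0:0,r1:Mul1,r2:Add2,r3:Add1
cycle 10: CDB Add1=15 // r0:0,r1:Mul1,r2:Add2,r3:15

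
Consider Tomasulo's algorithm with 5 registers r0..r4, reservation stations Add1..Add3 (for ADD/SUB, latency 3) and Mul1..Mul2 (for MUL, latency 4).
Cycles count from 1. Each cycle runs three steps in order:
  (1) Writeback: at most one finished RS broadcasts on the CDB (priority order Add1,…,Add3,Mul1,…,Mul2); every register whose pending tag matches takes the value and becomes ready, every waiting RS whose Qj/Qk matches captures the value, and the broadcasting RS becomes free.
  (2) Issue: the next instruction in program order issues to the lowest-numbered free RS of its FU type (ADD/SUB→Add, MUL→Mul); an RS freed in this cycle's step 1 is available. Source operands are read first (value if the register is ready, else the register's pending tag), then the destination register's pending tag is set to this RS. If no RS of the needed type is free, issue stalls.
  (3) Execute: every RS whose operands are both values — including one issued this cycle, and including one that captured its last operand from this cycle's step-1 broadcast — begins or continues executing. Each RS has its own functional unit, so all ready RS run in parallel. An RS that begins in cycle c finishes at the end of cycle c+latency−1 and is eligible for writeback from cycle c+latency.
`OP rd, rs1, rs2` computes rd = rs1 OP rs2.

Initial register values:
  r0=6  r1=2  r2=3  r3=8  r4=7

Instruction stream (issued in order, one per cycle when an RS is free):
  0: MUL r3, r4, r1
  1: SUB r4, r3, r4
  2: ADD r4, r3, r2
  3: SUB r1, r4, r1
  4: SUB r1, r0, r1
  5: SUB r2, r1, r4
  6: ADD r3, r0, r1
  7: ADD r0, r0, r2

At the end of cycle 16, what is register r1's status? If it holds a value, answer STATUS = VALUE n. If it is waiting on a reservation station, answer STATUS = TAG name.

STATUS = VALUE -9

c1: issue MUL r3<-Mul1 | r0:6,r1:2,r2:3,r3:Mul1,r4:7
c2: issue SUB r4<-Add1 | r0:6,r1:2,r2:3,r3:Mul1,r4:Add1
c3: issue ADD r4<-Add2 | r0:6,r1:2,r2:3,r3:Mul1,r4:Add2
c4: issue SUB r1<-Add3 | r0:6,r1:Add3,r2:3,r3:Mul1,r4:Add2
c5: CDB Mul1=14; stall | r0:6,r1:Add3,r2:3,r3:14,r4:Add2
c6: stall | r0:6,r1:Add3,r2:3,r3:14,r4:Add2
c7: stall | r0:6,r1:Add3,r2:3,r3:14,r4:Add2
c8: CDB Add1=7; issue SUB r1<-Add1 | r0:6,r1:Add1,r2:3,r3:14,r4:Add2
c9: CDB Add2=17; issue SUB r2<-Add2 | r0:6,r1:Add1,r2:Add2,r3:14,r4:17
c10: stall | r0:6,r1:Add1,r2:Add2,r3:14,r4:17
c11: stall | r0:6,r1:Add1,r2:Add2,r3:14,r4:17
c12: CDB Add3=15; issue ADD r3<-Add3 | r0:6,r1:Add1,r2:Add2,r3:Add3,r4:17
c13: stall | r0:6,r1:Add1,r2:Add2,r3:Add3,r4:17
c14: stall | r0:6,r1:Add1,r2:Add2,r3:Add3,r4:17
c15: CDB Add1=-9; issue ADD r0<-Add1 | r0:Add1,r1:-9,r2:Add2,r3:Add3,r4:17
c16: - | r0:Add1,r1:-9,r2:Add2,r3:Add3,r4:17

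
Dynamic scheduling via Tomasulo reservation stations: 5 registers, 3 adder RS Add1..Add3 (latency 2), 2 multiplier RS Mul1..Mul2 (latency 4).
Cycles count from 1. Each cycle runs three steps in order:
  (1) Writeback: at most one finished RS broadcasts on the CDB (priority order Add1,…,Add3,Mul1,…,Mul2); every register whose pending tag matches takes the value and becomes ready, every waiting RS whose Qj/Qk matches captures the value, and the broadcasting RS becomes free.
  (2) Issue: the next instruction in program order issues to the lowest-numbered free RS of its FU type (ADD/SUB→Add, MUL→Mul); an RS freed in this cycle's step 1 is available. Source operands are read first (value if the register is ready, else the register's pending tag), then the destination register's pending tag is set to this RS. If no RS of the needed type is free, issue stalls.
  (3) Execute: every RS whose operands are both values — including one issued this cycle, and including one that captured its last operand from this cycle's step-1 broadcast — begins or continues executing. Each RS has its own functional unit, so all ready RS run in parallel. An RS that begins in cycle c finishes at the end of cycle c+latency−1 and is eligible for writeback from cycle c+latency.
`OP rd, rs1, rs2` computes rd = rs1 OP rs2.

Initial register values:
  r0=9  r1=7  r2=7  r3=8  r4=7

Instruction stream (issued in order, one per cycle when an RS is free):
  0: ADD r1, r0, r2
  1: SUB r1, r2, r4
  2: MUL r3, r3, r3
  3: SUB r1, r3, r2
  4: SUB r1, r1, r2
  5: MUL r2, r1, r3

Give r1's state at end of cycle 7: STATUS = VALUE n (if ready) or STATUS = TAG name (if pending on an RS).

STATUS = TAG Add2

  c1: issue ADD r1<-Add1  regs: r0:9,r1:Add1,r2:7,r3:8,r4:7
  c2: issue SUB r1<-Add2  regs: r0:9,r1:Add2,r2:7,r3:8,r4:7
  c3: CDB Add1=16; issue MUL r3<-Mul1  regs: r0:9,r1:Add2,r2:7,r3:Mul1,r4:7
  c4: CDB Add2=0; issue SUB r1<-Add1  regs: r0:9,r1:Add1,r2:7,r3:Mul1,r4:7
  c5: issue SUB r1<-Add2  regs: r0:9,r1:Add2,r2:7,r3:Mul1,r4:7
  c6: issue MUL r2<-Mul2  regs: r0:9,r1:Add2,r2:Mul2,r3:Mul1,r4:7
  c7: CDB Mul1=64  regs: r0:9,r1:Add2,r2:Mul2,r3:64,r4:7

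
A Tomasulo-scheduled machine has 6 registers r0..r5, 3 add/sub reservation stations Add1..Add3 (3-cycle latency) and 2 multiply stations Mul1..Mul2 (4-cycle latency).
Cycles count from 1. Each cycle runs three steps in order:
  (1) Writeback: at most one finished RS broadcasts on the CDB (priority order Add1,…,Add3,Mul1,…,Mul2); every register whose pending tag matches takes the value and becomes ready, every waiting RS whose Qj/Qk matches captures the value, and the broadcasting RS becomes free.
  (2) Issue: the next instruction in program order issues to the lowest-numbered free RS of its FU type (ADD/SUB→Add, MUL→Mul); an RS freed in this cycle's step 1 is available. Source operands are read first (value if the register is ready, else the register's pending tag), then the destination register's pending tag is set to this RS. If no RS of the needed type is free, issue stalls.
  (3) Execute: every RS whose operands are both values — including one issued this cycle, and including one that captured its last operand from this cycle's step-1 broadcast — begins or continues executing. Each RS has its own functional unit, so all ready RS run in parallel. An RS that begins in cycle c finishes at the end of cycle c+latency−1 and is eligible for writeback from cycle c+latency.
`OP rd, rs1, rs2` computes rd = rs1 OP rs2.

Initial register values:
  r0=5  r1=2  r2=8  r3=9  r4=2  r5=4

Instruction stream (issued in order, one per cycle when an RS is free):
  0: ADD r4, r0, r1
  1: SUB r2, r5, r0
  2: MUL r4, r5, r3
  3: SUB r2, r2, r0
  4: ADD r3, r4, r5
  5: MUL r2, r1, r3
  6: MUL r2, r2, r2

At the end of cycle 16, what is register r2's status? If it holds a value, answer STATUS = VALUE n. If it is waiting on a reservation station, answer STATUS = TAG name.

STATUS = TAG Mul1

cycle 1: issue ADD r4<-Add1 // r0:5,r1:2,r2:8,r3:9,r4:Add1,r5:4
cycle 2: issue SUB r2<-Add2 // r0:5,r1:2,r2:Add2,r3:9,r4:Add1,r5:4
cycle 3: issue MUL r4<-Mul1 // r0:5,r1:2,r2:Add2,r3:9,r4:Mul1,r5:4
cycle 4: CDB Add1=7; issue SUB r2<-Add1 // r0:5,r1:2,r2:Add1,r3:9,r4:Mul1,r5:4
cycle 5: CDB Add2=-1; issue ADD r3<-Add2 // r0:5,r1:2,r2:Add1,r3:Add2,r4:Mul1,r5:4
cycle 6: issue MUL r2<-Mul2 // r0:5,r1:2,r2:Mul2,r3:Add2,r4:Mul1,r5:4
cycle 7: CDB Mul1=36; issue MUL r2<-Mul1 // r0:5,r1:2,r2:Mul1,r3:Add2,r4:36,r5:4
cycle 8: CDB Add1=-6 // r0:5,r1:2,r2:Mul1,r3:Add2,r4:36,r5:4
cycle 9: - // r0:5,r1:2,r2:Mul1,r3:Add2,r4:36,r5:4
cycle 10: CDB Add2=40 // r0:5,r1:2,r2:Mul1,r3:40,r4:36,r5:4
cycle 11: - // r0:5,r1:2,r2:Mul1,r3:40,r4:36,r5:4
cycle 12: - // r0:5,r1:2,r2:Mul1,r3:40,r4:36,r5:4
cycle 13: - // r0:5,r1:2,r2:Mul1,r3:40,r4:36,r5:4
cycle 14: CDB Mul2=80 // r0:5,r1:2,r2:Mul1,r3:40,r4:36,r5:4
cycle 15: - // r0:5,r1:2,r2:Mul1,r3:40,r4:36,r5:4
cycle 16: - // r0:5,r1:2,r2:Mul1,r3:40,r4:36,r5:4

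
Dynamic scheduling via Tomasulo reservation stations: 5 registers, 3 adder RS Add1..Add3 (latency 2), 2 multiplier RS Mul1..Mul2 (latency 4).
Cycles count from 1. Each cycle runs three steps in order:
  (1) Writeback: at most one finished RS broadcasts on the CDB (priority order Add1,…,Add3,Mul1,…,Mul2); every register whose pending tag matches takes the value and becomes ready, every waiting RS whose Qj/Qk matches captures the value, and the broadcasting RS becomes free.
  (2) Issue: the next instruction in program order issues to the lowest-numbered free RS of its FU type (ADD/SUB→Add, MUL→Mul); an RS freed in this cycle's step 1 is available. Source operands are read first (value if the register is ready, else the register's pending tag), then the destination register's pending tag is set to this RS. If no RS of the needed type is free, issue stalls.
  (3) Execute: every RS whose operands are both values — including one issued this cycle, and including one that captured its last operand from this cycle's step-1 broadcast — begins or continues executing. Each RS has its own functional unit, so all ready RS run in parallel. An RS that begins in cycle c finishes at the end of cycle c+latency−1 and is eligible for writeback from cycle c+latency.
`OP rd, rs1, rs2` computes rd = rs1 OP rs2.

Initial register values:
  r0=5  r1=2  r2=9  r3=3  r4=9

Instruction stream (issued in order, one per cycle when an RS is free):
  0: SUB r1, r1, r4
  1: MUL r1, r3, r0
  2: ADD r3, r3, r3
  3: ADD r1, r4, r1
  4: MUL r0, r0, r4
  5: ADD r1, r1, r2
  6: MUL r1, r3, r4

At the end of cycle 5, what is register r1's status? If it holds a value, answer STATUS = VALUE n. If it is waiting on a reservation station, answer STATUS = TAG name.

STATUS = TAG Add2

  c1: issue SUB r1<-Add1  regs: r0:5,r1:Add1,r2:9,r3:3,r4:9
  c2: issue MUL r1<-Mul1  regs: r0:5,r1:Mul1,r2:9,r3:3,r4:9
  c3: CDB Add1=-7; issue ADD r3<-Add1  regs: r0:5,r1:Mul1,r2:9,r3:Add1,r4:9
  c4: issue ADD r1<-Add2  regs: r0:5,r1:Add2,r2:9,r3:Add1,r4:9
  c5: CDB Add1=6; issue MUL r0<-Mul2  regs: r0:Mul2,r1:Add2,r2:9,r3:6,r4:9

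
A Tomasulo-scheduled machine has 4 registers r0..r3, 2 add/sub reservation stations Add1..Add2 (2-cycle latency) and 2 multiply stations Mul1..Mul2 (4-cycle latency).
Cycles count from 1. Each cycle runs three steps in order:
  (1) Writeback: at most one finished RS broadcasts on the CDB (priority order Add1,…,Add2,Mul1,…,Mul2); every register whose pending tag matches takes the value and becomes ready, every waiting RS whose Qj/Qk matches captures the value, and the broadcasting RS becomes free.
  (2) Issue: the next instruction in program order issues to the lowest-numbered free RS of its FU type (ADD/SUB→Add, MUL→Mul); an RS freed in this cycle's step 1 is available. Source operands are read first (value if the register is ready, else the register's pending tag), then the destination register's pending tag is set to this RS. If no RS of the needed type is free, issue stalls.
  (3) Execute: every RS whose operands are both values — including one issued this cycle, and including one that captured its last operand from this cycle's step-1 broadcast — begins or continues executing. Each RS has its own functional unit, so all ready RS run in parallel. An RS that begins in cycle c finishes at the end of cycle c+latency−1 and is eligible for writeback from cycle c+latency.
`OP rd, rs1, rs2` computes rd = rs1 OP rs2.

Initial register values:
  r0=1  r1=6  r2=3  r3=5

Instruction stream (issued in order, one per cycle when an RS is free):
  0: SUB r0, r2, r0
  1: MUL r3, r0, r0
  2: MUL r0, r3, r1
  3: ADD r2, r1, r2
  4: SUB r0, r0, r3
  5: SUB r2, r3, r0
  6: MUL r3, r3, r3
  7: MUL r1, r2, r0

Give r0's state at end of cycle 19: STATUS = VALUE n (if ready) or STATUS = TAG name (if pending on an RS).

STATUS = VALUE 20

c1: issue SUB r0<-Add1 | r0:Add1,r1:6,r2:3,r3:5
c2: issue MUL r3<-Mul1 | r0:Add1,r1:6,r2:3,r3:Mul1
c3: CDB Add1=2; issue MUL r0<-Mul2 | r0:Mul2,r1:6,r2:3,r3:Mul1
c4: issue ADD r2<-Add1 | r0:Mul2,r1:6,r2:Add1,r3:Mul1
c5: issue SUB r0<-Add2 | r0:Add2,r1:6,r2:Add1,r3:Mul1
c6: CDB Add1=9; issue SUB r2<-Add1 | r0:Add2,r1:6,r2:Add1,r3:Mul1
c7: CDB Mul1=4; issue MUL r3<-Mul1 | r0:Add2,r1:6,r2:Add1,r3:Mul1
c8: stall | r0:Add2,r1:6,r2:Add1,r3:Mul1
c9: stall | r0:Add2,r1:6,r2:Add1,r3:Mul1
c10: stall | r0:Add2,r1:6,r2:Add1,r3:Mul1
c11: CDB Mul1=16; issue MUL r1<-Mul1 | r0:Add2,r1:Mul1,r2:Add1,r3:16
c12: CDB Mul2=24 | r0:Add2,r1:Mul1,r2:Add1,r3:16
c13: - | r0:Add2,r1:Mul1,r2:Add1,r3:16
c14: CDB Add2=20 | r0:20,r1:Mul1,r2:Add1,r3:16
c15: - | r0:20,r1:Mul1,r2:Add1,r3:16
c16: CDB Add1=-16 | r0:20,r1:Mul1,r2:-16,r3:16
c17: - | r0:20,r1:Mul1,r2:-16,r3:16
c18: - | r0:20,r1:Mul1,r2:-16,r3:16
c19: - | r0:20,r1:Mul1,r2:-16,r3:16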